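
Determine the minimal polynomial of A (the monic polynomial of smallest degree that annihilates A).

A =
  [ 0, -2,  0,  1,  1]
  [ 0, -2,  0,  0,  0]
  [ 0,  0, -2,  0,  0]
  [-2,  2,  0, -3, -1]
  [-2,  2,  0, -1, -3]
x^2 + 4*x + 4

The characteristic polynomial is χ_A(x) = (x + 2)^5, so the eigenvalues are known. The minimal polynomial is
  m_A(x) = Π_λ (x − λ)^{k_λ}
where k_λ is the size of the *largest* Jordan block for λ (equivalently, the smallest k with (A − λI)^k v = 0 for every generalised eigenvector v of λ).

  λ = -2: largest Jordan block has size 2, contributing (x + 2)^2

So m_A(x) = (x + 2)^2 = x^2 + 4*x + 4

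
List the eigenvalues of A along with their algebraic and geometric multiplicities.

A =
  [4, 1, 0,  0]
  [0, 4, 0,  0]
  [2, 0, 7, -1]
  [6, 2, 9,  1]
λ = 4: alg = 4, geom = 2

Step 1 — factor the characteristic polynomial to read off the algebraic multiplicities:
  χ_A(x) = (x - 4)^4

Step 2 — compute geometric multiplicities via the rank-nullity identity g(λ) = n − rank(A − λI):
  rank(A − (4)·I) = 2, so dim ker(A − (4)·I) = n − 2 = 2

Summary:
  λ = 4: algebraic multiplicity = 4, geometric multiplicity = 2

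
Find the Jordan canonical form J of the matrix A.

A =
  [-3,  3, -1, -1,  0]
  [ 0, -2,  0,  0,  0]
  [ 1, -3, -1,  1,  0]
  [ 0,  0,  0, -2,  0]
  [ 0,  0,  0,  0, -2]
J_2(-2) ⊕ J_1(-2) ⊕ J_1(-2) ⊕ J_1(-2)

The characteristic polynomial is
  det(x·I − A) = x^5 + 10*x^4 + 40*x^3 + 80*x^2 + 80*x + 32 = (x + 2)^5

Eigenvalues and multiplicities (the geometric multiplicity of λ is n − rank(A − λI), which equals the number of Jordan blocks for λ):
  λ = -2: algebraic multiplicity = 5, geometric multiplicity = 4

Determining the block sizes for each eigenvalue:
  λ = -2: 4 blocks summing to 5 forces exactly one block of size 2 and the rest size 1 → block sizes [2, 1, 1, 1]

Assembling the blocks gives a Jordan form
J =
  [-2,  1,  0,  0,  0]
  [ 0, -2,  0,  0,  0]
  [ 0,  0, -2,  0,  0]
  [ 0,  0,  0, -2,  0]
  [ 0,  0,  0,  0, -2]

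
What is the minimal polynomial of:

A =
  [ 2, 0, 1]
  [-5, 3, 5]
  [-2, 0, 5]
x^2 - 7*x + 12

The characteristic polynomial is χ_A(x) = (x - 4)*(x - 3)^2, so the eigenvalues are known. The minimal polynomial is
  m_A(x) = Π_λ (x − λ)^{k_λ}
where k_λ is the size of the *largest* Jordan block for λ (equivalently, the smallest k with (A − λI)^k v = 0 for every generalised eigenvector v of λ).

  λ = 3: largest Jordan block has size 1, contributing (x − 3)
  λ = 4: largest Jordan block has size 1, contributing (x − 4)

So m_A(x) = (x - 4)*(x - 3) = x^2 - 7*x + 12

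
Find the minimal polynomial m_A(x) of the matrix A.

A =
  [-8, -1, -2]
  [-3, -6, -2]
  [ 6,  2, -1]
x^2 + 10*x + 25

The characteristic polynomial is χ_A(x) = (x + 5)^3, so the eigenvalues are known. The minimal polynomial is
  m_A(x) = Π_λ (x − λ)^{k_λ}
where k_λ is the size of the *largest* Jordan block for λ (equivalently, the smallest k with (A − λI)^k v = 0 for every generalised eigenvector v of λ).

  λ = -5: largest Jordan block has size 2, contributing (x + 5)^2

So m_A(x) = (x + 5)^2 = x^2 + 10*x + 25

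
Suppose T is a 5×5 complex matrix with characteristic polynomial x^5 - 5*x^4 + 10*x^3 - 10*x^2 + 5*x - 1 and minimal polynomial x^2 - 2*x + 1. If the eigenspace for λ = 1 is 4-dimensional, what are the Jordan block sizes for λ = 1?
Block sizes for λ = 1: [2, 1, 1, 1]

Step 1 — from the characteristic polynomial, algebraic multiplicity of λ = 1 is 5. From dim ker(T − (1)·I) = 4, there are exactly 4 Jordan blocks for λ = 1.
Step 2 — from the minimal polynomial, the factor (x − 1)^2 tells us the largest block for λ = 1 has size 2.
Step 3 — with total size 5, 4 blocks, and largest block 2, the block sizes (in nonincreasing order) are [2, 1, 1, 1].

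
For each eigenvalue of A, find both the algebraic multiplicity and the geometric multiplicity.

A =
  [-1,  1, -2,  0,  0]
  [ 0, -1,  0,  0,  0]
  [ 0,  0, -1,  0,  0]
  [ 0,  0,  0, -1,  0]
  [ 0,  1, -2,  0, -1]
λ = -1: alg = 5, geom = 4

Step 1 — factor the characteristic polynomial to read off the algebraic multiplicities:
  χ_A(x) = (x + 1)^5

Step 2 — compute geometric multiplicities via the rank-nullity identity g(λ) = n − rank(A − λI):
  rank(A − (-1)·I) = 1, so dim ker(A − (-1)·I) = n − 1 = 4

Summary:
  λ = -1: algebraic multiplicity = 5, geometric multiplicity = 4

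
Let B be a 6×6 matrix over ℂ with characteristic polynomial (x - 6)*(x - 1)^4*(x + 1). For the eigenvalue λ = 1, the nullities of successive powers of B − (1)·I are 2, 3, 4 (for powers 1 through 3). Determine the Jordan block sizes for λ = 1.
Block sizes for λ = 1: [3, 1]

From the dimensions of kernels of powers, the number of Jordan blocks of size at least j is d_j − d_{j−1} where d_j = dim ker(N^j) (with d_0 = 0). Computing the differences gives [2, 1, 1].
The number of blocks of size exactly k is (#blocks of size ≥ k) − (#blocks of size ≥ k + 1), so the partition is: 1 block(s) of size 1, 1 block(s) of size 3.
In nonincreasing order the block sizes are [3, 1].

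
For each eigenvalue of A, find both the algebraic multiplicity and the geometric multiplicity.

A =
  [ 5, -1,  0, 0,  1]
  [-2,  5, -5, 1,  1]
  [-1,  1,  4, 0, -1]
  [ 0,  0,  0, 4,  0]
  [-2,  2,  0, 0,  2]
λ = 4: alg = 5, geom = 3

Step 1 — factor the characteristic polynomial to read off the algebraic multiplicities:
  χ_A(x) = (x - 4)^5

Step 2 — compute geometric multiplicities via the rank-nullity identity g(λ) = n − rank(A − λI):
  rank(A − (4)·I) = 2, so dim ker(A − (4)·I) = n − 2 = 3

Summary:
  λ = 4: algebraic multiplicity = 5, geometric multiplicity = 3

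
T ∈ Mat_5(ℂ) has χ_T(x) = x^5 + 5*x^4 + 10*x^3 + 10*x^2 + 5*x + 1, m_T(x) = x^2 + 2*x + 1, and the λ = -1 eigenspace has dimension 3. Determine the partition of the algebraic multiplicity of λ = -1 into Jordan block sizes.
Block sizes for λ = -1: [2, 2, 1]

Step 1 — from the characteristic polynomial, algebraic multiplicity of λ = -1 is 5. From dim ker(T − (-1)·I) = 3, there are exactly 3 Jordan blocks for λ = -1.
Step 2 — from the minimal polynomial, the factor (x + 1)^2 tells us the largest block for λ = -1 has size 2.
Step 3 — with total size 5, 3 blocks, and largest block 2, the block sizes (in nonincreasing order) are [2, 2, 1].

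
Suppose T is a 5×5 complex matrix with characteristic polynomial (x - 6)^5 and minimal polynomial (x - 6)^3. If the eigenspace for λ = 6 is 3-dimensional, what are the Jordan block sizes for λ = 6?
Block sizes for λ = 6: [3, 1, 1]

Step 1 — from the characteristic polynomial, algebraic multiplicity of λ = 6 is 5. From dim ker(T − (6)·I) = 3, there are exactly 3 Jordan blocks for λ = 6.
Step 2 — from the minimal polynomial, the factor (x − 6)^3 tells us the largest block for λ = 6 has size 3.
Step 3 — with total size 5, 3 blocks, and largest block 3, the block sizes (in nonincreasing order) are [3, 1, 1].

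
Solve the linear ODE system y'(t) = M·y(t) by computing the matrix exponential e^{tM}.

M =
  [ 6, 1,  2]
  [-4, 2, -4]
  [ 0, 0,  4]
e^{tM} =
  [2*t*exp(4*t) + exp(4*t), t*exp(4*t), 2*t*exp(4*t)]
  [-4*t*exp(4*t), -2*t*exp(4*t) + exp(4*t), -4*t*exp(4*t)]
  [0, 0, exp(4*t)]

Strategy: write M = P · J · P⁻¹ where J is a Jordan canonical form, so e^{tM} = P · e^{tJ} · P⁻¹, and e^{tJ} can be computed block-by-block.

M has Jordan form
J =
  [4, 1, 0]
  [0, 4, 0]
  [0, 0, 4]
(up to reordering of blocks).

Per-block formulas:
  For a 2×2 Jordan block J_2(4): exp(t · J_2(4)) = e^(4t)·(I + t·N), where N is the 2×2 nilpotent shift.
  For a 1×1 block at λ = 4: exp(t · [4]) = [e^(4t)].

After assembling e^{tJ} and conjugating by P, we get:

e^{tM} =
  [2*t*exp(4*t) + exp(4*t), t*exp(4*t), 2*t*exp(4*t)]
  [-4*t*exp(4*t), -2*t*exp(4*t) + exp(4*t), -4*t*exp(4*t)]
  [0, 0, exp(4*t)]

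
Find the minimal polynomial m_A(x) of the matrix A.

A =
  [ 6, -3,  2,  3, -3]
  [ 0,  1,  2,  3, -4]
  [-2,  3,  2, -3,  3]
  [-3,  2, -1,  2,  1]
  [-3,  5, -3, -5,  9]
x^3 - 12*x^2 + 48*x - 64

The characteristic polynomial is χ_A(x) = (x - 4)^5, so the eigenvalues are known. The minimal polynomial is
  m_A(x) = Π_λ (x − λ)^{k_λ}
where k_λ is the size of the *largest* Jordan block for λ (equivalently, the smallest k with (A − λI)^k v = 0 for every generalised eigenvector v of λ).

  λ = 4: largest Jordan block has size 3, contributing (x − 4)^3

So m_A(x) = (x - 4)^3 = x^3 - 12*x^2 + 48*x - 64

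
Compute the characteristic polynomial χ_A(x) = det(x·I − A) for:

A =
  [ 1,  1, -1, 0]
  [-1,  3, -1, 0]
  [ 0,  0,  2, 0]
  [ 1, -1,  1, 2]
x^4 - 8*x^3 + 24*x^2 - 32*x + 16

Expanding det(x·I − A) (e.g. by cofactor expansion or by noting that A is similar to its Jordan form J, which has the same characteristic polynomial as A) gives
  χ_A(x) = x^4 - 8*x^3 + 24*x^2 - 32*x + 16
which factors as (x - 2)^4. The eigenvalues (with algebraic multiplicities) are λ = 2 with multiplicity 4.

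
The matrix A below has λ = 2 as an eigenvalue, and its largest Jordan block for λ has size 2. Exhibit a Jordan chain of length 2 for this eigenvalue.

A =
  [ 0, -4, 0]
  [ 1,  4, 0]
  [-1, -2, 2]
A Jordan chain for λ = 2 of length 2:
v_1 = (-2, 1, -1)ᵀ
v_2 = (1, 0, 0)ᵀ

Let N = A − (2)·I. We want v_2 with N^2 v_2 = 0 but N^1 v_2 ≠ 0; then v_{j-1} := N · v_j for j = 2, …, 2.

Pick v_2 = (1, 0, 0)ᵀ.
Then v_1 = N · v_2 = (-2, 1, -1)ᵀ.

Sanity check: (A − (2)·I) v_1 = (0, 0, 0)ᵀ = 0. ✓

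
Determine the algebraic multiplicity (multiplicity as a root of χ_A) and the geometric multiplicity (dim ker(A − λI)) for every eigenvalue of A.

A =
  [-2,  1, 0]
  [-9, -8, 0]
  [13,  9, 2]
λ = -5: alg = 2, geom = 1; λ = 2: alg = 1, geom = 1

Step 1 — factor the characteristic polynomial to read off the algebraic multiplicities:
  χ_A(x) = (x - 2)*(x + 5)^2

Step 2 — compute geometric multiplicities via the rank-nullity identity g(λ) = n − rank(A − λI):
  rank(A − (-5)·I) = 2, so dim ker(A − (-5)·I) = n − 2 = 1
  rank(A − (2)·I) = 2, so dim ker(A − (2)·I) = n − 2 = 1

Summary:
  λ = -5: algebraic multiplicity = 2, geometric multiplicity = 1
  λ = 2: algebraic multiplicity = 1, geometric multiplicity = 1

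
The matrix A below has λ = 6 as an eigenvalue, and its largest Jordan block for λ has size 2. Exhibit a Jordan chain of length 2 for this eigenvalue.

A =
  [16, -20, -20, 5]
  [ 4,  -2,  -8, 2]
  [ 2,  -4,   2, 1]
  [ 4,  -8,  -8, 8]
A Jordan chain for λ = 6 of length 2:
v_1 = (10, 4, 2, 4)ᵀ
v_2 = (1, 0, 0, 0)ᵀ

Let N = A − (6)·I. We want v_2 with N^2 v_2 = 0 but N^1 v_2 ≠ 0; then v_{j-1} := N · v_j for j = 2, …, 2.

Pick v_2 = (1, 0, 0, 0)ᵀ.
Then v_1 = N · v_2 = (10, 4, 2, 4)ᵀ.

Sanity check: (A − (6)·I) v_1 = (0, 0, 0, 0)ᵀ = 0. ✓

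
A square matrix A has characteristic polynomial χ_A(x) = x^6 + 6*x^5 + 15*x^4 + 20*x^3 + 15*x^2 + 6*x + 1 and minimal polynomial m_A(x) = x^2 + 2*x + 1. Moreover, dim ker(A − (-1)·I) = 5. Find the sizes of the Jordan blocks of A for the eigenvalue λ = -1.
Block sizes for λ = -1: [2, 1, 1, 1, 1]

Step 1 — from the characteristic polynomial, algebraic multiplicity of λ = -1 is 6. From dim ker(A − (-1)·I) = 5, there are exactly 5 Jordan blocks for λ = -1.
Step 2 — from the minimal polynomial, the factor (x + 1)^2 tells us the largest block for λ = -1 has size 2.
Step 3 — with total size 6, 5 blocks, and largest block 2, the block sizes (in nonincreasing order) are [2, 1, 1, 1, 1].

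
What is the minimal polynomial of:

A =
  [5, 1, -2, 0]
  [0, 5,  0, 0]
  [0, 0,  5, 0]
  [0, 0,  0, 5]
x^2 - 10*x + 25

The characteristic polynomial is χ_A(x) = (x - 5)^4, so the eigenvalues are known. The minimal polynomial is
  m_A(x) = Π_λ (x − λ)^{k_λ}
where k_λ is the size of the *largest* Jordan block for λ (equivalently, the smallest k with (A − λI)^k v = 0 for every generalised eigenvector v of λ).

  λ = 5: largest Jordan block has size 2, contributing (x − 5)^2

So m_A(x) = (x - 5)^2 = x^2 - 10*x + 25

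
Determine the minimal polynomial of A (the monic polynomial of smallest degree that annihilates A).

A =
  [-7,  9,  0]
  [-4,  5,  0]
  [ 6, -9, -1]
x^2 + 2*x + 1

The characteristic polynomial is χ_A(x) = (x + 1)^3, so the eigenvalues are known. The minimal polynomial is
  m_A(x) = Π_λ (x − λ)^{k_λ}
where k_λ is the size of the *largest* Jordan block for λ (equivalently, the smallest k with (A − λI)^k v = 0 for every generalised eigenvector v of λ).

  λ = -1: largest Jordan block has size 2, contributing (x + 1)^2

So m_A(x) = (x + 1)^2 = x^2 + 2*x + 1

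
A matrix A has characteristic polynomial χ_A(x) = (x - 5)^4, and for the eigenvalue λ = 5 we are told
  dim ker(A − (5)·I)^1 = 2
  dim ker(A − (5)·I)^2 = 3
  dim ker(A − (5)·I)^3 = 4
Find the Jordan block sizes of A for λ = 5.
Block sizes for λ = 5: [3, 1]

From the dimensions of kernels of powers, the number of Jordan blocks of size at least j is d_j − d_{j−1} where d_j = dim ker(N^j) (with d_0 = 0). Computing the differences gives [2, 1, 1].
The number of blocks of size exactly k is (#blocks of size ≥ k) − (#blocks of size ≥ k + 1), so the partition is: 1 block(s) of size 1, 1 block(s) of size 3.
In nonincreasing order the block sizes are [3, 1].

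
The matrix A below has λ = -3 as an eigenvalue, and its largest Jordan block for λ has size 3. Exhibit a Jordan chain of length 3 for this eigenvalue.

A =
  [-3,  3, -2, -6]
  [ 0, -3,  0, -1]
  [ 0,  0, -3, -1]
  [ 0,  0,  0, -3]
A Jordan chain for λ = -3 of length 3:
v_1 = (-1, 0, 0, 0)ᵀ
v_2 = (-6, -1, -1, 0)ᵀ
v_3 = (0, 0, 0, 1)ᵀ

Let N = A − (-3)·I. We want v_3 with N^3 v_3 = 0 but N^2 v_3 ≠ 0; then v_{j-1} := N · v_j for j = 3, …, 2.

Pick v_3 = (0, 0, 0, 1)ᵀ.
Then v_2 = N · v_3 = (-6, -1, -1, 0)ᵀ.
Then v_1 = N · v_2 = (-1, 0, 0, 0)ᵀ.

Sanity check: (A − (-3)·I) v_1 = (0, 0, 0, 0)ᵀ = 0. ✓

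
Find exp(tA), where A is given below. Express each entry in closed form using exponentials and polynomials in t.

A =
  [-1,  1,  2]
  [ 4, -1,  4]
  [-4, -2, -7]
e^{tA} =
  [2*t*exp(-3*t) + exp(-3*t), t*exp(-3*t), 2*t*exp(-3*t)]
  [4*t*exp(-3*t), 2*t*exp(-3*t) + exp(-3*t), 4*t*exp(-3*t)]
  [-4*t*exp(-3*t), -2*t*exp(-3*t), -4*t*exp(-3*t) + exp(-3*t)]

Strategy: write A = P · J · P⁻¹ where J is a Jordan canonical form, so e^{tA} = P · e^{tJ} · P⁻¹, and e^{tJ} can be computed block-by-block.

A has Jordan form
J =
  [-3,  1,  0]
  [ 0, -3,  0]
  [ 0,  0, -3]
(up to reordering of blocks).

Per-block formulas:
  For a 2×2 Jordan block J_2(-3): exp(t · J_2(-3)) = e^(-3t)·(I + t·N), where N is the 2×2 nilpotent shift.
  For a 1×1 block at λ = -3: exp(t · [-3]) = [e^(-3t)].

After assembling e^{tJ} and conjugating by P, we get:

e^{tA} =
  [2*t*exp(-3*t) + exp(-3*t), t*exp(-3*t), 2*t*exp(-3*t)]
  [4*t*exp(-3*t), 2*t*exp(-3*t) + exp(-3*t), 4*t*exp(-3*t)]
  [-4*t*exp(-3*t), -2*t*exp(-3*t), -4*t*exp(-3*t) + exp(-3*t)]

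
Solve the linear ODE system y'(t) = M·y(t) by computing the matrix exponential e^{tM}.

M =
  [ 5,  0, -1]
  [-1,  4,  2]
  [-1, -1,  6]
e^{tM} =
  [t^2*exp(5*t)/2 + exp(5*t), t^2*exp(5*t)/2, -t^2*exp(5*t)/2 - t*exp(5*t)]
  [-t^2*exp(5*t)/2 - t*exp(5*t), -t^2*exp(5*t)/2 - t*exp(5*t) + exp(5*t), t^2*exp(5*t)/2 + 2*t*exp(5*t)]
  [-t*exp(5*t), -t*exp(5*t), t*exp(5*t) + exp(5*t)]

Strategy: write M = P · J · P⁻¹ where J is a Jordan canonical form, so e^{tM} = P · e^{tJ} · P⁻¹, and e^{tJ} can be computed block-by-block.

M has Jordan form
J =
  [5, 1, 0]
  [0, 5, 1]
  [0, 0, 5]
(up to reordering of blocks).

Per-block formulas:
  For a 3×3 Jordan block J_3(5): exp(t · J_3(5)) = e^(5t)·(I + t·N + (t^2/2)·N^2), where N is the 3×3 nilpotent shift.

After assembling e^{tJ} and conjugating by P, we get:

e^{tM} =
  [t^2*exp(5*t)/2 + exp(5*t), t^2*exp(5*t)/2, -t^2*exp(5*t)/2 - t*exp(5*t)]
  [-t^2*exp(5*t)/2 - t*exp(5*t), -t^2*exp(5*t)/2 - t*exp(5*t) + exp(5*t), t^2*exp(5*t)/2 + 2*t*exp(5*t)]
  [-t*exp(5*t), -t*exp(5*t), t*exp(5*t) + exp(5*t)]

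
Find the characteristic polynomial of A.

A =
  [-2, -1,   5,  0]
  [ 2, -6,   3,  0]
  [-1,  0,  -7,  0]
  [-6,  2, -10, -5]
x^4 + 20*x^3 + 150*x^2 + 500*x + 625

Expanding det(x·I − A) (e.g. by cofactor expansion or by noting that A is similar to its Jordan form J, which has the same characteristic polynomial as A) gives
  χ_A(x) = x^4 + 20*x^3 + 150*x^2 + 500*x + 625
which factors as (x + 5)^4. The eigenvalues (with algebraic multiplicities) are λ = -5 with multiplicity 4.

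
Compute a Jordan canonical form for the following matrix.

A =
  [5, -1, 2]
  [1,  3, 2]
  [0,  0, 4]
J_2(4) ⊕ J_1(4)

The characteristic polynomial is
  det(x·I − A) = x^3 - 12*x^2 + 48*x - 64 = (x - 4)^3

Eigenvalues and multiplicities (the geometric multiplicity of λ is n − rank(A − λI), which equals the number of Jordan blocks for λ):
  λ = 4: algebraic multiplicity = 3, geometric multiplicity = 2

Determining the block sizes for each eigenvalue:
  λ = 4: 2 blocks summing to 3 forces exactly one block of size 2 and the rest size 1 → block sizes [2, 1]

Assembling the blocks gives a Jordan form
J =
  [4, 1, 0]
  [0, 4, 0]
  [0, 0, 4]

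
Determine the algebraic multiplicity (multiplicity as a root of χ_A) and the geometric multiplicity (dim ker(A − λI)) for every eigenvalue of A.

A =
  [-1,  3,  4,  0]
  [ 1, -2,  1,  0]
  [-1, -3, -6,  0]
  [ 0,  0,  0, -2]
λ = -5: alg = 1, geom = 1; λ = -2: alg = 3, geom = 2

Step 1 — factor the characteristic polynomial to read off the algebraic multiplicities:
  χ_A(x) = (x + 2)^3*(x + 5)

Step 2 — compute geometric multiplicities via the rank-nullity identity g(λ) = n − rank(A − λI):
  rank(A − (-5)·I) = 3, so dim ker(A − (-5)·I) = n − 3 = 1
  rank(A − (-2)·I) = 2, so dim ker(A − (-2)·I) = n − 2 = 2

Summary:
  λ = -5: algebraic multiplicity = 1, geometric multiplicity = 1
  λ = -2: algebraic multiplicity = 3, geometric multiplicity = 2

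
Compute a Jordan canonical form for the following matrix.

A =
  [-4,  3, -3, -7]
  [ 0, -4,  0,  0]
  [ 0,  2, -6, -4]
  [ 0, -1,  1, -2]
J_3(-4) ⊕ J_1(-4)

The characteristic polynomial is
  det(x·I − A) = x^4 + 16*x^3 + 96*x^2 + 256*x + 256 = (x + 4)^4

Eigenvalues and multiplicities (the geometric multiplicity of λ is n − rank(A − λI), which equals the number of Jordan blocks for λ):
  λ = -4: algebraic multiplicity = 4, geometric multiplicity = 2

Determining the block sizes for each eigenvalue:
  λ = -4: with am = 4 and gm = 2, the partition is not yet determined (e.g. several partitions of 4 into 2 parts exist). Let N = A − (-4)·I. Computing rank(N^1) = 2, rank(N^2) = 1, rank(N^3) = 0; the number of blocks of size ≥ j is rank(N^{j−1}) − rank(N^j), giving [2, 1, 1]. So we have 1 block(s) of size 3, 1 block(s) of size 1 → block sizes [3, 1]

Assembling the blocks gives a Jordan form
J =
  [-4,  1,  0,  0]
  [ 0, -4,  1,  0]
  [ 0,  0, -4,  0]
  [ 0,  0,  0, -4]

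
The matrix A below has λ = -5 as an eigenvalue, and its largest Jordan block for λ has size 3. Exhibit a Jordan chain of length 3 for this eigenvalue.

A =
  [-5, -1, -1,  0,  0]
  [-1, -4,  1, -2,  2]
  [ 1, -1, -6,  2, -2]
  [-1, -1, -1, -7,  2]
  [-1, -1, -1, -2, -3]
A Jordan chain for λ = -5 of length 3:
v_1 = (0, 1, -1, 1, 1)ᵀ
v_2 = (-1, 1, -1, -1, -1)ᵀ
v_3 = (0, 1, 0, 0, 0)ᵀ

Let N = A − (-5)·I. We want v_3 with N^3 v_3 = 0 but N^2 v_3 ≠ 0; then v_{j-1} := N · v_j for j = 3, …, 2.

Pick v_3 = (0, 1, 0, 0, 0)ᵀ.
Then v_2 = N · v_3 = (-1, 1, -1, -1, -1)ᵀ.
Then v_1 = N · v_2 = (0, 1, -1, 1, 1)ᵀ.

Sanity check: (A − (-5)·I) v_1 = (0, 0, 0, 0, 0)ᵀ = 0. ✓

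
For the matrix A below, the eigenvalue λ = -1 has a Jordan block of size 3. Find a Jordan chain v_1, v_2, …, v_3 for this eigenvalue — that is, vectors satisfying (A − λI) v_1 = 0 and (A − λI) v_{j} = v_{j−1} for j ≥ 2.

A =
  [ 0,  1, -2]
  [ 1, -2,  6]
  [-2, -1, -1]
A Jordan chain for λ = -1 of length 3:
v_1 = (6, -12, -3)ᵀ
v_2 = (1, 1, -2)ᵀ
v_3 = (1, 0, 0)ᵀ

Let N = A − (-1)·I. We want v_3 with N^3 v_3 = 0 but N^2 v_3 ≠ 0; then v_{j-1} := N · v_j for j = 3, …, 2.

Pick v_3 = (1, 0, 0)ᵀ.
Then v_2 = N · v_3 = (1, 1, -2)ᵀ.
Then v_1 = N · v_2 = (6, -12, -3)ᵀ.

Sanity check: (A − (-1)·I) v_1 = (0, 0, 0)ᵀ = 0. ✓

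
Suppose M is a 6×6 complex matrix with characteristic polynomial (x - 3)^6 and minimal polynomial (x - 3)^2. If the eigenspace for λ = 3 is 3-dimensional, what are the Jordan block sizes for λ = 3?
Block sizes for λ = 3: [2, 2, 2]

Step 1 — from the characteristic polynomial, algebraic multiplicity of λ = 3 is 6. From dim ker(M − (3)·I) = 3, there are exactly 3 Jordan blocks for λ = 3.
Step 2 — from the minimal polynomial, the factor (x − 3)^2 tells us the largest block for λ = 3 has size 2.
Step 3 — with total size 6, 3 blocks, and largest block 2, the block sizes (in nonincreasing order) are [2, 2, 2].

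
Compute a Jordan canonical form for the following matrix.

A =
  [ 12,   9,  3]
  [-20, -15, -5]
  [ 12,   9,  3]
J_2(0) ⊕ J_1(0)

The characteristic polynomial is
  det(x·I − A) = x^3

Eigenvalues and multiplicities (the geometric multiplicity of λ is n − rank(A − λI), which equals the number of Jordan blocks for λ):
  λ = 0: algebraic multiplicity = 3, geometric multiplicity = 2

Determining the block sizes for each eigenvalue:
  λ = 0: 2 blocks summing to 3 forces exactly one block of size 2 and the rest size 1 → block sizes [2, 1]

Assembling the blocks gives a Jordan form
J =
  [0, 1, 0]
  [0, 0, 0]
  [0, 0, 0]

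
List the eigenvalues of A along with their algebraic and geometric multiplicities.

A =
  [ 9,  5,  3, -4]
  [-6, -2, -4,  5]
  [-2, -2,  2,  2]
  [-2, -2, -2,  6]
λ = 3: alg = 1, geom = 1; λ = 4: alg = 3, geom = 2

Step 1 — factor the characteristic polynomial to read off the algebraic multiplicities:
  χ_A(x) = (x - 4)^3*(x - 3)

Step 2 — compute geometric multiplicities via the rank-nullity identity g(λ) = n − rank(A − λI):
  rank(A − (3)·I) = 3, so dim ker(A − (3)·I) = n − 3 = 1
  rank(A − (4)·I) = 2, so dim ker(A − (4)·I) = n − 2 = 2

Summary:
  λ = 3: algebraic multiplicity = 1, geometric multiplicity = 1
  λ = 4: algebraic multiplicity = 3, geometric multiplicity = 2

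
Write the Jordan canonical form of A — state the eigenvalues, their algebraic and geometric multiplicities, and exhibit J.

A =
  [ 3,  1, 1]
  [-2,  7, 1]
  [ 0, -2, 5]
J_3(5)

The characteristic polynomial is
  det(x·I − A) = x^3 - 15*x^2 + 75*x - 125 = (x - 5)^3

Eigenvalues and multiplicities (the geometric multiplicity of λ is n − rank(A − λI), which equals the number of Jordan blocks for λ):
  λ = 5: algebraic multiplicity = 3, geometric multiplicity = 1

Determining the block sizes for each eigenvalue:
  λ = 5: one block (gm = 1), so the single block has size am = 3 → block sizes [3]

Assembling the blocks gives a Jordan form
J =
  [5, 1, 0]
  [0, 5, 1]
  [0, 0, 5]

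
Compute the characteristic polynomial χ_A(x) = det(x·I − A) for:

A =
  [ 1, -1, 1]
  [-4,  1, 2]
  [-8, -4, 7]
x^3 - 9*x^2 + 27*x - 27

Expanding det(x·I − A) (e.g. by cofactor expansion or by noting that A is similar to its Jordan form J, which has the same characteristic polynomial as A) gives
  χ_A(x) = x^3 - 9*x^2 + 27*x - 27
which factors as (x - 3)^3. The eigenvalues (with algebraic multiplicities) are λ = 3 with multiplicity 3.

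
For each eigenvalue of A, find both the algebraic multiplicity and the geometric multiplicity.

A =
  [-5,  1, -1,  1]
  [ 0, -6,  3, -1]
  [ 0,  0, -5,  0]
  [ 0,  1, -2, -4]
λ = -5: alg = 4, geom = 2

Step 1 — factor the characteristic polynomial to read off the algebraic multiplicities:
  χ_A(x) = (x + 5)^4

Step 2 — compute geometric multiplicities via the rank-nullity identity g(λ) = n − rank(A − λI):
  rank(A − (-5)·I) = 2, so dim ker(A − (-5)·I) = n − 2 = 2

Summary:
  λ = -5: algebraic multiplicity = 4, geometric multiplicity = 2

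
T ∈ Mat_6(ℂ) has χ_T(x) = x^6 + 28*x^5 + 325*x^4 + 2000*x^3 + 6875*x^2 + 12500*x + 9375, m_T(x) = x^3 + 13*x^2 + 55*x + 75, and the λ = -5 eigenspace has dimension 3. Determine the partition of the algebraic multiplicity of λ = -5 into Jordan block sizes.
Block sizes for λ = -5: [2, 2, 1]

Step 1 — from the characteristic polynomial, algebraic multiplicity of λ = -5 is 5. From dim ker(T − (-5)·I) = 3, there are exactly 3 Jordan blocks for λ = -5.
Step 2 — from the minimal polynomial, the factor (x + 5)^2 tells us the largest block for λ = -5 has size 2.
Step 3 — with total size 5, 3 blocks, and largest block 2, the block sizes (in nonincreasing order) are [2, 2, 1].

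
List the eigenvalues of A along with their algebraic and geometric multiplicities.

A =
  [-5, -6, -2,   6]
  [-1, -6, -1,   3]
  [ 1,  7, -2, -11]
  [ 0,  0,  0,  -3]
λ = -5: alg = 2, geom = 1; λ = -3: alg = 2, geom = 2

Step 1 — factor the characteristic polynomial to read off the algebraic multiplicities:
  χ_A(x) = (x + 3)^2*(x + 5)^2

Step 2 — compute geometric multiplicities via the rank-nullity identity g(λ) = n − rank(A − λI):
  rank(A − (-5)·I) = 3, so dim ker(A − (-5)·I) = n − 3 = 1
  rank(A − (-3)·I) = 2, so dim ker(A − (-3)·I) = n − 2 = 2

Summary:
  λ = -5: algebraic multiplicity = 2, geometric multiplicity = 1
  λ = -3: algebraic multiplicity = 2, geometric multiplicity = 2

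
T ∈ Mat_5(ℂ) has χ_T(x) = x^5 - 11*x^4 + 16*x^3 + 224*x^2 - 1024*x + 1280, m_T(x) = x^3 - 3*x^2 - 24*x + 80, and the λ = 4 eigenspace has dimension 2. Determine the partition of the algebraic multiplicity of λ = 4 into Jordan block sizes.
Block sizes for λ = 4: [2, 2]

Step 1 — from the characteristic polynomial, algebraic multiplicity of λ = 4 is 4. From dim ker(T − (4)·I) = 2, there are exactly 2 Jordan blocks for λ = 4.
Step 2 — from the minimal polynomial, the factor (x − 4)^2 tells us the largest block for λ = 4 has size 2.
Step 3 — with total size 4, 2 blocks, and largest block 2, the block sizes (in nonincreasing order) are [2, 2].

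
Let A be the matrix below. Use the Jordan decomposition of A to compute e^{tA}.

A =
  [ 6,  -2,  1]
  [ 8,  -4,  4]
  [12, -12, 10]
e^{tA} =
  [2*t*exp(4*t) + exp(4*t), -2*t*exp(4*t), t*exp(4*t)]
  [8*t*exp(4*t), -8*t*exp(4*t) + exp(4*t), 4*t*exp(4*t)]
  [12*t*exp(4*t), -12*t*exp(4*t), 6*t*exp(4*t) + exp(4*t)]

Strategy: write A = P · J · P⁻¹ where J is a Jordan canonical form, so e^{tA} = P · e^{tJ} · P⁻¹, and e^{tJ} can be computed block-by-block.

A has Jordan form
J =
  [4, 1, 0]
  [0, 4, 0]
  [0, 0, 4]
(up to reordering of blocks).

Per-block formulas:
  For a 2×2 Jordan block J_2(4): exp(t · J_2(4)) = e^(4t)·(I + t·N), where N is the 2×2 nilpotent shift.
  For a 1×1 block at λ = 4: exp(t · [4]) = [e^(4t)].

After assembling e^{tJ} and conjugating by P, we get:

e^{tA} =
  [2*t*exp(4*t) + exp(4*t), -2*t*exp(4*t), t*exp(4*t)]
  [8*t*exp(4*t), -8*t*exp(4*t) + exp(4*t), 4*t*exp(4*t)]
  [12*t*exp(4*t), -12*t*exp(4*t), 6*t*exp(4*t) + exp(4*t)]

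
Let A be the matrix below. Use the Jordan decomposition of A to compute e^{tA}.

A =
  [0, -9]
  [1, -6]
e^{tA} =
  [3*t*exp(-3*t) + exp(-3*t), -9*t*exp(-3*t)]
  [t*exp(-3*t), -3*t*exp(-3*t) + exp(-3*t)]

Strategy: write A = P · J · P⁻¹ where J is a Jordan canonical form, so e^{tA} = P · e^{tJ} · P⁻¹, and e^{tJ} can be computed block-by-block.

A has Jordan form
J =
  [-3,  1]
  [ 0, -3]
(up to reordering of blocks).

Per-block formulas:
  For a 2×2 Jordan block J_2(-3): exp(t · J_2(-3)) = e^(-3t)·(I + t·N), where N is the 2×2 nilpotent shift.

After assembling e^{tJ} and conjugating by P, we get:

e^{tA} =
  [3*t*exp(-3*t) + exp(-3*t), -9*t*exp(-3*t)]
  [t*exp(-3*t), -3*t*exp(-3*t) + exp(-3*t)]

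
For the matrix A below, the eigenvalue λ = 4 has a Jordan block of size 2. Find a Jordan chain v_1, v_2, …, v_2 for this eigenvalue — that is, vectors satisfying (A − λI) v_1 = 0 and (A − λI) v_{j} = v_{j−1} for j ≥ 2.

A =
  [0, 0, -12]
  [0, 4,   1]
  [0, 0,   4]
A Jordan chain for λ = 4 of length 2:
v_1 = (0, -1, 0)ᵀ
v_2 = (3, 0, -1)ᵀ

Let N = A − (4)·I. We want v_2 with N^2 v_2 = 0 but N^1 v_2 ≠ 0; then v_{j-1} := N · v_j for j = 2, …, 2.

Pick v_2 = (3, 0, -1)ᵀ.
Then v_1 = N · v_2 = (0, -1, 0)ᵀ.

Sanity check: (A − (4)·I) v_1 = (0, 0, 0)ᵀ = 0. ✓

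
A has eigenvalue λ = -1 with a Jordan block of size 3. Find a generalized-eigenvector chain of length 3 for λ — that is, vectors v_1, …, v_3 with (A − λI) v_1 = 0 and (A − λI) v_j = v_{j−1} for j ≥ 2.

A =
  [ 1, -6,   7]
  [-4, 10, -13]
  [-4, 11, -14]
A Jordan chain for λ = -1 of length 3:
v_1 = (-1, 2, 2)ᵀ
v_2 = (-6, 11, 11)ᵀ
v_3 = (0, 1, 0)ᵀ

Let N = A − (-1)·I. We want v_3 with N^3 v_3 = 0 but N^2 v_3 ≠ 0; then v_{j-1} := N · v_j for j = 3, …, 2.

Pick v_3 = (0, 1, 0)ᵀ.
Then v_2 = N · v_3 = (-6, 11, 11)ᵀ.
Then v_1 = N · v_2 = (-1, 2, 2)ᵀ.

Sanity check: (A − (-1)·I) v_1 = (0, 0, 0)ᵀ = 0. ✓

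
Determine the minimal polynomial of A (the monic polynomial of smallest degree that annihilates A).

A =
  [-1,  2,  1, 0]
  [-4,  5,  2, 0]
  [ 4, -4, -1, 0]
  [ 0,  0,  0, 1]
x^2 - 2*x + 1

The characteristic polynomial is χ_A(x) = (x - 1)^4, so the eigenvalues are known. The minimal polynomial is
  m_A(x) = Π_λ (x − λ)^{k_λ}
where k_λ is the size of the *largest* Jordan block for λ (equivalently, the smallest k with (A − λI)^k v = 0 for every generalised eigenvector v of λ).

  λ = 1: largest Jordan block has size 2, contributing (x − 1)^2

So m_A(x) = (x - 1)^2 = x^2 - 2*x + 1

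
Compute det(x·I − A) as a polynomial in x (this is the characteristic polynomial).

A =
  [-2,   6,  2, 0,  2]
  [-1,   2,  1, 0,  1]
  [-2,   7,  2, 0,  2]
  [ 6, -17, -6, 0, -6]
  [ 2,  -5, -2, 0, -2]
x^5

Expanding det(x·I − A) (e.g. by cofactor expansion or by noting that A is similar to its Jordan form J, which has the same characteristic polynomial as A) gives
  χ_A(x) = x^5
which factors as x^5. The eigenvalues (with algebraic multiplicities) are λ = 0 with multiplicity 5.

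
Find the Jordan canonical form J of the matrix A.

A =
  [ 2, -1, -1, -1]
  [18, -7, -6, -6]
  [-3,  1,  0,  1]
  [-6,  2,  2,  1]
J_2(-1) ⊕ J_1(-1) ⊕ J_1(-1)

The characteristic polynomial is
  det(x·I − A) = x^4 + 4*x^3 + 6*x^2 + 4*x + 1 = (x + 1)^4

Eigenvalues and multiplicities (the geometric multiplicity of λ is n − rank(A − λI), which equals the number of Jordan blocks for λ):
  λ = -1: algebraic multiplicity = 4, geometric multiplicity = 3

Determining the block sizes for each eigenvalue:
  λ = -1: 3 blocks summing to 4 forces exactly one block of size 2 and the rest size 1 → block sizes [2, 1, 1]

Assembling the blocks gives a Jordan form
J =
  [-1,  1,  0,  0]
  [ 0, -1,  0,  0]
  [ 0,  0, -1,  0]
  [ 0,  0,  0, -1]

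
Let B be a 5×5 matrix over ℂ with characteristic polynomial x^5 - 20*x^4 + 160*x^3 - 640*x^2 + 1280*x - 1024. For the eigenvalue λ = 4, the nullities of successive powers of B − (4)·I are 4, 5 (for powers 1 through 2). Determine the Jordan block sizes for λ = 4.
Block sizes for λ = 4: [2, 1, 1, 1]

From the dimensions of kernels of powers, the number of Jordan blocks of size at least j is d_j − d_{j−1} where d_j = dim ker(N^j) (with d_0 = 0). Computing the differences gives [4, 1].
The number of blocks of size exactly k is (#blocks of size ≥ k) − (#blocks of size ≥ k + 1), so the partition is: 3 block(s) of size 1, 1 block(s) of size 2.
In nonincreasing order the block sizes are [2, 1, 1, 1].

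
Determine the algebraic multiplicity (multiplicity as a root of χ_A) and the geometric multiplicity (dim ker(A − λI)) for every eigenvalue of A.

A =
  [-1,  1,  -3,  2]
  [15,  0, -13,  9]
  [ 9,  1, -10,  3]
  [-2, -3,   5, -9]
λ = -5: alg = 4, geom = 2

Step 1 — factor the characteristic polynomial to read off the algebraic multiplicities:
  χ_A(x) = (x + 5)^4

Step 2 — compute geometric multiplicities via the rank-nullity identity g(λ) = n − rank(A − λI):
  rank(A − (-5)·I) = 2, so dim ker(A − (-5)·I) = n − 2 = 2

Summary:
  λ = -5: algebraic multiplicity = 4, geometric multiplicity = 2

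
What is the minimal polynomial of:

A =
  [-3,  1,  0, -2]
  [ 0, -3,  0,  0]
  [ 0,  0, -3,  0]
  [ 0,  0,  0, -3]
x^2 + 6*x + 9

The characteristic polynomial is χ_A(x) = (x + 3)^4, so the eigenvalues are known. The minimal polynomial is
  m_A(x) = Π_λ (x − λ)^{k_λ}
where k_λ is the size of the *largest* Jordan block for λ (equivalently, the smallest k with (A − λI)^k v = 0 for every generalised eigenvector v of λ).

  λ = -3: largest Jordan block has size 2, contributing (x + 3)^2

So m_A(x) = (x + 3)^2 = x^2 + 6*x + 9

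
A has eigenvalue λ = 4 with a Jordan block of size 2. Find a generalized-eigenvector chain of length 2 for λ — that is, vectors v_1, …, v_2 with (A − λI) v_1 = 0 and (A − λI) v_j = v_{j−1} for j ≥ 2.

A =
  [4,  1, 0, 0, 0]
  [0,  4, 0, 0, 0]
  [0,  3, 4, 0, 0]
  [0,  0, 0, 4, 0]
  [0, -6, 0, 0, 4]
A Jordan chain for λ = 4 of length 2:
v_1 = (1, 0, 3, 0, -6)ᵀ
v_2 = (0, 1, 0, 0, 0)ᵀ

Let N = A − (4)·I. We want v_2 with N^2 v_2 = 0 but N^1 v_2 ≠ 0; then v_{j-1} := N · v_j for j = 2, …, 2.

Pick v_2 = (0, 1, 0, 0, 0)ᵀ.
Then v_1 = N · v_2 = (1, 0, 3, 0, -6)ᵀ.

Sanity check: (A − (4)·I) v_1 = (0, 0, 0, 0, 0)ᵀ = 0. ✓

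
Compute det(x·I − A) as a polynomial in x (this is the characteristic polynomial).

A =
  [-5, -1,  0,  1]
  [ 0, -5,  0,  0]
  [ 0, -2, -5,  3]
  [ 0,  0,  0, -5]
x^4 + 20*x^3 + 150*x^2 + 500*x + 625

Expanding det(x·I − A) (e.g. by cofactor expansion or by noting that A is similar to its Jordan form J, which has the same characteristic polynomial as A) gives
  χ_A(x) = x^4 + 20*x^3 + 150*x^2 + 500*x + 625
which factors as (x + 5)^4. The eigenvalues (with algebraic multiplicities) are λ = -5 with multiplicity 4.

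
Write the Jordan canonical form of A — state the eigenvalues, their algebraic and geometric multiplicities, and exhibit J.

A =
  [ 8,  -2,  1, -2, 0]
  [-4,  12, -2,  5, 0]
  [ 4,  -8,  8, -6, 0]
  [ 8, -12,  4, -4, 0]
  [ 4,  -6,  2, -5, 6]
J_2(6) ⊕ J_2(6) ⊕ J_1(6)

The characteristic polynomial is
  det(x·I − A) = x^5 - 30*x^4 + 360*x^3 - 2160*x^2 + 6480*x - 7776 = (x - 6)^5

Eigenvalues and multiplicities (the geometric multiplicity of λ is n − rank(A − λI), which equals the number of Jordan blocks for λ):
  λ = 6: algebraic multiplicity = 5, geometric multiplicity = 3

Determining the block sizes for each eigenvalue:
  λ = 6: with am = 5 and gm = 3, the partition is not yet determined (e.g. several partitions of 5 into 3 parts exist). Let N = A − (6)·I. Computing rank(N^1) = 2, rank(N^2) = 0; the number of blocks of size ≥ j is rank(N^{j−1}) − rank(N^j), giving [3, 2]. So we have 2 block(s) of size 2, 1 block(s) of size 1 → block sizes [2, 2, 1]

Assembling the blocks gives a Jordan form
J =
  [6, 1, 0, 0, 0]
  [0, 6, 0, 0, 0]
  [0, 0, 6, 1, 0]
  [0, 0, 0, 6, 0]
  [0, 0, 0, 0, 6]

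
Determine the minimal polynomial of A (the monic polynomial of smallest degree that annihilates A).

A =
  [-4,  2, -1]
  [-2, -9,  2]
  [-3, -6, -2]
x^2 + 10*x + 25

The characteristic polynomial is χ_A(x) = (x + 5)^3, so the eigenvalues are known. The minimal polynomial is
  m_A(x) = Π_λ (x − λ)^{k_λ}
where k_λ is the size of the *largest* Jordan block for λ (equivalently, the smallest k with (A − λI)^k v = 0 for every generalised eigenvector v of λ).

  λ = -5: largest Jordan block has size 2, contributing (x + 5)^2

So m_A(x) = (x + 5)^2 = x^2 + 10*x + 25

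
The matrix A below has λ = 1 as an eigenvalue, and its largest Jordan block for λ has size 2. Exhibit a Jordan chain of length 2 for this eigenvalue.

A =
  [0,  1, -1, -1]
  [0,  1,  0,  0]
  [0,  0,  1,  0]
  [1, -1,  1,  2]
A Jordan chain for λ = 1 of length 2:
v_1 = (-1, 0, 0, 1)ᵀ
v_2 = (1, 0, 0, 0)ᵀ

Let N = A − (1)·I. We want v_2 with N^2 v_2 = 0 but N^1 v_2 ≠ 0; then v_{j-1} := N · v_j for j = 2, …, 2.

Pick v_2 = (1, 0, 0, 0)ᵀ.
Then v_1 = N · v_2 = (-1, 0, 0, 1)ᵀ.

Sanity check: (A − (1)·I) v_1 = (0, 0, 0, 0)ᵀ = 0. ✓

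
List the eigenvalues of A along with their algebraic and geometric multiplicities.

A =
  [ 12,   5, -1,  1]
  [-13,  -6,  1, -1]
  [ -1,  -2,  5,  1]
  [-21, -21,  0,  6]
λ = -1: alg = 1, geom = 1; λ = 6: alg = 3, geom = 2

Step 1 — factor the characteristic polynomial to read off the algebraic multiplicities:
  χ_A(x) = (x - 6)^3*(x + 1)

Step 2 — compute geometric multiplicities via the rank-nullity identity g(λ) = n − rank(A − λI):
  rank(A − (-1)·I) = 3, so dim ker(A − (-1)·I) = n − 3 = 1
  rank(A − (6)·I) = 2, so dim ker(A − (6)·I) = n − 2 = 2

Summary:
  λ = -1: algebraic multiplicity = 1, geometric multiplicity = 1
  λ = 6: algebraic multiplicity = 3, geometric multiplicity = 2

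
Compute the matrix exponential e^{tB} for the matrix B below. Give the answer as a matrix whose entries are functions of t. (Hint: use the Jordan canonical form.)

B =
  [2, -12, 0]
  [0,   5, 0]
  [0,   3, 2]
e^{tB} =
  [exp(2*t), -4*exp(5*t) + 4*exp(2*t), 0]
  [0, exp(5*t), 0]
  [0, exp(5*t) - exp(2*t), exp(2*t)]

Strategy: write B = P · J · P⁻¹ where J is a Jordan canonical form, so e^{tB} = P · e^{tJ} · P⁻¹, and e^{tJ} can be computed block-by-block.

B has Jordan form
J =
  [2, 0, 0]
  [0, 2, 0]
  [0, 0, 5]
(up to reordering of blocks).

Per-block formulas:
  For a 1×1 block at λ = 2: exp(t · [2]) = [e^(2t)].
  For a 1×1 block at λ = 5: exp(t · [5]) = [e^(5t)].

After assembling e^{tJ} and conjugating by P, we get:

e^{tB} =
  [exp(2*t), -4*exp(5*t) + 4*exp(2*t), 0]
  [0, exp(5*t), 0]
  [0, exp(5*t) - exp(2*t), exp(2*t)]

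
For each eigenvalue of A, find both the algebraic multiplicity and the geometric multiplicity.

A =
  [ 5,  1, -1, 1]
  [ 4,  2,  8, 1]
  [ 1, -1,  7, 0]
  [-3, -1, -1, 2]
λ = 4: alg = 4, geom = 2

Step 1 — factor the characteristic polynomial to read off the algebraic multiplicities:
  χ_A(x) = (x - 4)^4

Step 2 — compute geometric multiplicities via the rank-nullity identity g(λ) = n − rank(A − λI):
  rank(A − (4)·I) = 2, so dim ker(A − (4)·I) = n − 2 = 2

Summary:
  λ = 4: algebraic multiplicity = 4, geometric multiplicity = 2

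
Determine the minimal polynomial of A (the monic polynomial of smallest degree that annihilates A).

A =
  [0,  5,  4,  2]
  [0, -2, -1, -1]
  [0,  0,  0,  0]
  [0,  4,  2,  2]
x^3

The characteristic polynomial is χ_A(x) = x^4, so the eigenvalues are known. The minimal polynomial is
  m_A(x) = Π_λ (x − λ)^{k_λ}
where k_λ is the size of the *largest* Jordan block for λ (equivalently, the smallest k with (A − λI)^k v = 0 for every generalised eigenvector v of λ).

  λ = 0: largest Jordan block has size 3, contributing (x − 0)^3

So m_A(x) = x^3 = x^3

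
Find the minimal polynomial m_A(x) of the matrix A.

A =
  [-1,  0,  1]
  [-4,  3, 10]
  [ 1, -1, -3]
x^3 + x^2

The characteristic polynomial is χ_A(x) = x^2*(x + 1), so the eigenvalues are known. The minimal polynomial is
  m_A(x) = Π_λ (x − λ)^{k_λ}
where k_λ is the size of the *largest* Jordan block for λ (equivalently, the smallest k with (A − λI)^k v = 0 for every generalised eigenvector v of λ).

  λ = -1: largest Jordan block has size 1, contributing (x + 1)
  λ = 0: largest Jordan block has size 2, contributing (x − 0)^2

So m_A(x) = x^2*(x + 1) = x^3 + x^2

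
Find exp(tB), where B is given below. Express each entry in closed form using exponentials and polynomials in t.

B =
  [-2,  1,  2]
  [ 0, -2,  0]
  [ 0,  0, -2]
e^{tB} =
  [exp(-2*t), t*exp(-2*t), 2*t*exp(-2*t)]
  [0, exp(-2*t), 0]
  [0, 0, exp(-2*t)]

Strategy: write B = P · J · P⁻¹ where J is a Jordan canonical form, so e^{tB} = P · e^{tJ} · P⁻¹, and e^{tJ} can be computed block-by-block.

B has Jordan form
J =
  [-2,  1,  0]
  [ 0, -2,  0]
  [ 0,  0, -2]
(up to reordering of blocks).

Per-block formulas:
  For a 1×1 block at λ = -2: exp(t · [-2]) = [e^(-2t)].
  For a 2×2 Jordan block J_2(-2): exp(t · J_2(-2)) = e^(-2t)·(I + t·N), where N is the 2×2 nilpotent shift.

After assembling e^{tJ} and conjugating by P, we get:

e^{tB} =
  [exp(-2*t), t*exp(-2*t), 2*t*exp(-2*t)]
  [0, exp(-2*t), 0]
  [0, 0, exp(-2*t)]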